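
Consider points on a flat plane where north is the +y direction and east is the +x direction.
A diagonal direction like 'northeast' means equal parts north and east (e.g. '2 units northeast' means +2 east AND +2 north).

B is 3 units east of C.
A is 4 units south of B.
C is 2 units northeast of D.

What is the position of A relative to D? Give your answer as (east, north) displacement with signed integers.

Place D at the origin (east=0, north=0).
  C is 2 units northeast of D: delta (east=+2, north=+2); C at (east=2, north=2).
  B is 3 units east of C: delta (east=+3, north=+0); B at (east=5, north=2).
  A is 4 units south of B: delta (east=+0, north=-4); A at (east=5, north=-2).
Therefore A relative to D: (east=5, north=-2).

Answer: A is at (east=5, north=-2) relative to D.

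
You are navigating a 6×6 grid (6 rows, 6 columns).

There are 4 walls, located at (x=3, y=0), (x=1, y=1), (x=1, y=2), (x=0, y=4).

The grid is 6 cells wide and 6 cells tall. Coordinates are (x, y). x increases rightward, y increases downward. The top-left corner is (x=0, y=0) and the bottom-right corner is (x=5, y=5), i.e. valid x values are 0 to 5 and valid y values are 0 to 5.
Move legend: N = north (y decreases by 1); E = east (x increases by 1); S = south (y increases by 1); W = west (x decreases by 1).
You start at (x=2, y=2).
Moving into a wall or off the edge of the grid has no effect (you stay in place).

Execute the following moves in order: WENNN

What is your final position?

Answer: Final position: (x=3, y=1)

Derivation:
Start: (x=2, y=2)
  W (west): blocked, stay at (x=2, y=2)
  E (east): (x=2, y=2) -> (x=3, y=2)
  N (north): (x=3, y=2) -> (x=3, y=1)
  N (north): blocked, stay at (x=3, y=1)
  N (north): blocked, stay at (x=3, y=1)
Final: (x=3, y=1)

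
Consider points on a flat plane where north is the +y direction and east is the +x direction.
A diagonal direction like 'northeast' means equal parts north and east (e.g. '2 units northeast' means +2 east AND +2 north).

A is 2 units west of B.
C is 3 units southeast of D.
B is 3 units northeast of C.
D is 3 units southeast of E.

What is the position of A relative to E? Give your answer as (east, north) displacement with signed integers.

Place E at the origin (east=0, north=0).
  D is 3 units southeast of E: delta (east=+3, north=-3); D at (east=3, north=-3).
  C is 3 units southeast of D: delta (east=+3, north=-3); C at (east=6, north=-6).
  B is 3 units northeast of C: delta (east=+3, north=+3); B at (east=9, north=-3).
  A is 2 units west of B: delta (east=-2, north=+0); A at (east=7, north=-3).
Therefore A relative to E: (east=7, north=-3).

Answer: A is at (east=7, north=-3) relative to E.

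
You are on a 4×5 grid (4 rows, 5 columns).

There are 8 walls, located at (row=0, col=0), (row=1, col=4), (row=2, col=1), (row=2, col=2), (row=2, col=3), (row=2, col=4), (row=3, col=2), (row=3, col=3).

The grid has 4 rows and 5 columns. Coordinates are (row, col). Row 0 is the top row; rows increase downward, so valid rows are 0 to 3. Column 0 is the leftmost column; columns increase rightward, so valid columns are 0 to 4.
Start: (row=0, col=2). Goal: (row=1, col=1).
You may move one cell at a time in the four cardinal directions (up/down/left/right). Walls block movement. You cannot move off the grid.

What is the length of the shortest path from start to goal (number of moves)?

Answer: Shortest path length: 2

Derivation:
BFS from (row=0, col=2) until reaching (row=1, col=1):
  Distance 0: (row=0, col=2)
  Distance 1: (row=0, col=1), (row=0, col=3), (row=1, col=2)
  Distance 2: (row=0, col=4), (row=1, col=1), (row=1, col=3)  <- goal reached here
One shortest path (2 moves): (row=0, col=2) -> (row=0, col=1) -> (row=1, col=1)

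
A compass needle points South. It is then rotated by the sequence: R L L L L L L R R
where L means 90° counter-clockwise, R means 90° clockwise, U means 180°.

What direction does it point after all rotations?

Start: South
  R (right (90° clockwise)) -> West
  L (left (90° counter-clockwise)) -> South
  L (left (90° counter-clockwise)) -> East
  L (left (90° counter-clockwise)) -> North
  L (left (90° counter-clockwise)) -> West
  L (left (90° counter-clockwise)) -> South
  L (left (90° counter-clockwise)) -> East
  R (right (90° clockwise)) -> South
  R (right (90° clockwise)) -> West
Final: West

Answer: Final heading: West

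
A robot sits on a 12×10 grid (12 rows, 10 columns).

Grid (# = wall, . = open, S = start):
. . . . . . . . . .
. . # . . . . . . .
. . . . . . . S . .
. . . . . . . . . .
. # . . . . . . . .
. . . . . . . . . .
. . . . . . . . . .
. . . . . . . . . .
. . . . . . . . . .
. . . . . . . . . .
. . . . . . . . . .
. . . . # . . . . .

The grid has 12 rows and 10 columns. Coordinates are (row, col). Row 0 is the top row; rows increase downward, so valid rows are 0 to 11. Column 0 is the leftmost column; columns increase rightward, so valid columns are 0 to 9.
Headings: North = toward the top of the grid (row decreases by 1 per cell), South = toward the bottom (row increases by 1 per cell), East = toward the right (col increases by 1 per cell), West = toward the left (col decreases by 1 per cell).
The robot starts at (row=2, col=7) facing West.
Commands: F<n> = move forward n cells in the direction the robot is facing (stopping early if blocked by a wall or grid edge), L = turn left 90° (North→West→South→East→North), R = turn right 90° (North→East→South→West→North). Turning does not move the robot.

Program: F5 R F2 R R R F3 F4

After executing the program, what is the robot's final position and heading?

Start: (row=2, col=7), facing West
  F5: move forward 5, now at (row=2, col=2)
  R: turn right, now facing North
  F2: move forward 0/2 (blocked), now at (row=2, col=2)
  R: turn right, now facing East
  R: turn right, now facing South
  R: turn right, now facing West
  F3: move forward 2/3 (blocked), now at (row=2, col=0)
  F4: move forward 0/4 (blocked), now at (row=2, col=0)
Final: (row=2, col=0), facing West

Answer: Final position: (row=2, col=0), facing West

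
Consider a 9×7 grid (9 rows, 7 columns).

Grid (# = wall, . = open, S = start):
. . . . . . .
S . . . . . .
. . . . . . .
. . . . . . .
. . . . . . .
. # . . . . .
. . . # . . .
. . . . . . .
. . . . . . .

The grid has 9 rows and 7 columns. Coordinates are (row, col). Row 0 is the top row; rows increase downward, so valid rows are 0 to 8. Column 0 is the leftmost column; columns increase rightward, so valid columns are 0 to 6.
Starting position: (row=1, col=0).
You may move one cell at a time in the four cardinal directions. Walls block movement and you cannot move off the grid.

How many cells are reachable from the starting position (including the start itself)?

Answer: Reachable cells: 61

Derivation:
BFS flood-fill from (row=1, col=0):
  Distance 0: (row=1, col=0)
  Distance 1: (row=0, col=0), (row=1, col=1), (row=2, col=0)
  Distance 2: (row=0, col=1), (row=1, col=2), (row=2, col=1), (row=3, col=0)
  Distance 3: (row=0, col=2), (row=1, col=3), (row=2, col=2), (row=3, col=1), (row=4, col=0)
  Distance 4: (row=0, col=3), (row=1, col=4), (row=2, col=3), (row=3, col=2), (row=4, col=1), (row=5, col=0)
  Distance 5: (row=0, col=4), (row=1, col=5), (row=2, col=4), (row=3, col=3), (row=4, col=2), (row=6, col=0)
  Distance 6: (row=0, col=5), (row=1, col=6), (row=2, col=5), (row=3, col=4), (row=4, col=3), (row=5, col=2), (row=6, col=1), (row=7, col=0)
  Distance 7: (row=0, col=6), (row=2, col=6), (row=3, col=5), (row=4, col=4), (row=5, col=3), (row=6, col=2), (row=7, col=1), (row=8, col=0)
  Distance 8: (row=3, col=6), (row=4, col=5), (row=5, col=4), (row=7, col=2), (row=8, col=1)
  Distance 9: (row=4, col=6), (row=5, col=5), (row=6, col=4), (row=7, col=3), (row=8, col=2)
  Distance 10: (row=5, col=6), (row=6, col=5), (row=7, col=4), (row=8, col=3)
  Distance 11: (row=6, col=6), (row=7, col=5), (row=8, col=4)
  Distance 12: (row=7, col=6), (row=8, col=5)
  Distance 13: (row=8, col=6)
Total reachable: 61 (grid has 61 open cells total)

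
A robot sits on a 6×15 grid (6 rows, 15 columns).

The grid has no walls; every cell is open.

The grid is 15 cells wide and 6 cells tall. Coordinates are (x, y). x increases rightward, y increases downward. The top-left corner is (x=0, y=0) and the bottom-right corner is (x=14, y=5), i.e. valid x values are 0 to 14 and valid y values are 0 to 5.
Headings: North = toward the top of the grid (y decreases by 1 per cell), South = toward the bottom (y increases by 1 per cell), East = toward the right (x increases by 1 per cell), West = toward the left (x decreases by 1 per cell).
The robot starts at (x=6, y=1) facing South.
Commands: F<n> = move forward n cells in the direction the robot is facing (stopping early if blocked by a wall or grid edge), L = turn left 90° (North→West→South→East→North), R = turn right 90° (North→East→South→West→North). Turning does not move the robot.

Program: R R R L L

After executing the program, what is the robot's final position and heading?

Start: (x=6, y=1), facing South
  R: turn right, now facing West
  R: turn right, now facing North
  R: turn right, now facing East
  L: turn left, now facing North
  L: turn left, now facing West
Final: (x=6, y=1), facing West

Answer: Final position: (x=6, y=1), facing West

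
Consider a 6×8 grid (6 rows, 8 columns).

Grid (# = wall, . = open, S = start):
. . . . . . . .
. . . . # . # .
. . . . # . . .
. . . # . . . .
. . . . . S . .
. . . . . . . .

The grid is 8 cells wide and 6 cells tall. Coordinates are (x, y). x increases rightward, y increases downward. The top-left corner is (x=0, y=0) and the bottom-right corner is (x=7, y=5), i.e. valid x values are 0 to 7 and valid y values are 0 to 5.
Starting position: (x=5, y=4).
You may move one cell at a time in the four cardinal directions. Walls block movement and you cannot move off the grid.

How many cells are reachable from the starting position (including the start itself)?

Answer: Reachable cells: 44

Derivation:
BFS flood-fill from (x=5, y=4):
  Distance 0: (x=5, y=4)
  Distance 1: (x=5, y=3), (x=4, y=4), (x=6, y=4), (x=5, y=5)
  Distance 2: (x=5, y=2), (x=4, y=3), (x=6, y=3), (x=3, y=4), (x=7, y=4), (x=4, y=5), (x=6, y=5)
  Distance 3: (x=5, y=1), (x=6, y=2), (x=7, y=3), (x=2, y=4), (x=3, y=5), (x=7, y=5)
  Distance 4: (x=5, y=0), (x=7, y=2), (x=2, y=3), (x=1, y=4), (x=2, y=5)
  Distance 5: (x=4, y=0), (x=6, y=0), (x=7, y=1), (x=2, y=2), (x=1, y=3), (x=0, y=4), (x=1, y=5)
  Distance 6: (x=3, y=0), (x=7, y=0), (x=2, y=1), (x=1, y=2), (x=3, y=2), (x=0, y=3), (x=0, y=5)
  Distance 7: (x=2, y=0), (x=1, y=1), (x=3, y=1), (x=0, y=2)
  Distance 8: (x=1, y=0), (x=0, y=1)
  Distance 9: (x=0, y=0)
Total reachable: 44 (grid has 44 open cells total)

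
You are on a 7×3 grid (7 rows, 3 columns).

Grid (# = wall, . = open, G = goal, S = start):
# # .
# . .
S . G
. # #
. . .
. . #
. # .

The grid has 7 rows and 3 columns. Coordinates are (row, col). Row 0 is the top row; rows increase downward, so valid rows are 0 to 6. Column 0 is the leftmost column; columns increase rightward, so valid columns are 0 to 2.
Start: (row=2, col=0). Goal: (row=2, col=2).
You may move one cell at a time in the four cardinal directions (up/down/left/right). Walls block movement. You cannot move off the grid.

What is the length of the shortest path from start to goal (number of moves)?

Answer: Shortest path length: 2

Derivation:
BFS from (row=2, col=0) until reaching (row=2, col=2):
  Distance 0: (row=2, col=0)
  Distance 1: (row=2, col=1), (row=3, col=0)
  Distance 2: (row=1, col=1), (row=2, col=2), (row=4, col=0)  <- goal reached here
One shortest path (2 moves): (row=2, col=0) -> (row=2, col=1) -> (row=2, col=2)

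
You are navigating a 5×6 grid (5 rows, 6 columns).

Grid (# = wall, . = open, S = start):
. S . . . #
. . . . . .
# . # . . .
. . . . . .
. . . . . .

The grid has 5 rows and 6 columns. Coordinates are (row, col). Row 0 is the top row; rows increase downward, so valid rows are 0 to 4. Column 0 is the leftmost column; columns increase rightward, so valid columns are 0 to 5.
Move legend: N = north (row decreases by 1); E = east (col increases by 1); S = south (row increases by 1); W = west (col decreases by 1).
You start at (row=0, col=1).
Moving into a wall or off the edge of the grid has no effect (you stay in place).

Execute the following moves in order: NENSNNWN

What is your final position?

Answer: Final position: (row=0, col=1)

Derivation:
Start: (row=0, col=1)
  N (north): blocked, stay at (row=0, col=1)
  E (east): (row=0, col=1) -> (row=0, col=2)
  N (north): blocked, stay at (row=0, col=2)
  S (south): (row=0, col=2) -> (row=1, col=2)
  N (north): (row=1, col=2) -> (row=0, col=2)
  N (north): blocked, stay at (row=0, col=2)
  W (west): (row=0, col=2) -> (row=0, col=1)
  N (north): blocked, stay at (row=0, col=1)
Final: (row=0, col=1)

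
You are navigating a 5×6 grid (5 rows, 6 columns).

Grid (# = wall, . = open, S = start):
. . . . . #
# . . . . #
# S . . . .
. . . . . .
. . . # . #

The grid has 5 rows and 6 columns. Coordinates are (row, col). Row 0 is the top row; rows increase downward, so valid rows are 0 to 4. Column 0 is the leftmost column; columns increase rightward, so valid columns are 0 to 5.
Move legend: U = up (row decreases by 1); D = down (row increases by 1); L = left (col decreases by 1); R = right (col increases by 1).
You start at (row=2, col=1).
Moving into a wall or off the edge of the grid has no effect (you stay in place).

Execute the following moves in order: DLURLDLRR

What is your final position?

Answer: Final position: (row=4, col=2)

Derivation:
Start: (row=2, col=1)
  D (down): (row=2, col=1) -> (row=3, col=1)
  L (left): (row=3, col=1) -> (row=3, col=0)
  U (up): blocked, stay at (row=3, col=0)
  R (right): (row=3, col=0) -> (row=3, col=1)
  L (left): (row=3, col=1) -> (row=3, col=0)
  D (down): (row=3, col=0) -> (row=4, col=0)
  L (left): blocked, stay at (row=4, col=0)
  R (right): (row=4, col=0) -> (row=4, col=1)
  R (right): (row=4, col=1) -> (row=4, col=2)
Final: (row=4, col=2)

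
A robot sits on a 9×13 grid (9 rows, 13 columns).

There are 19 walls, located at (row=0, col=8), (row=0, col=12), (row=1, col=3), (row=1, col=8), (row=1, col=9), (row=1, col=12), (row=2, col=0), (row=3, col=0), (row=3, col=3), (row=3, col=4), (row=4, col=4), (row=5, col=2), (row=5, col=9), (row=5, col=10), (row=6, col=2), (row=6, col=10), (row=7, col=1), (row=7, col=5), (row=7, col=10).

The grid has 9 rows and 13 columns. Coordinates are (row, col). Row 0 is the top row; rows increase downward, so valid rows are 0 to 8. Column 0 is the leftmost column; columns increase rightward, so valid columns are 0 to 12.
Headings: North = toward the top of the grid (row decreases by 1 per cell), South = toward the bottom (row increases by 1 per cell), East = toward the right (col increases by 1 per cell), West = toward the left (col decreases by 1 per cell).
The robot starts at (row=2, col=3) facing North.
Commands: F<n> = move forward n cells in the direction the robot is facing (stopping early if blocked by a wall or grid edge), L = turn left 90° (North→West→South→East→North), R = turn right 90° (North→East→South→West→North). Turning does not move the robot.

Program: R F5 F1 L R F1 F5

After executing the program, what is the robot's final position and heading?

Start: (row=2, col=3), facing North
  R: turn right, now facing East
  F5: move forward 5, now at (row=2, col=8)
  F1: move forward 1, now at (row=2, col=9)
  L: turn left, now facing North
  R: turn right, now facing East
  F1: move forward 1, now at (row=2, col=10)
  F5: move forward 2/5 (blocked), now at (row=2, col=12)
Final: (row=2, col=12), facing East

Answer: Final position: (row=2, col=12), facing East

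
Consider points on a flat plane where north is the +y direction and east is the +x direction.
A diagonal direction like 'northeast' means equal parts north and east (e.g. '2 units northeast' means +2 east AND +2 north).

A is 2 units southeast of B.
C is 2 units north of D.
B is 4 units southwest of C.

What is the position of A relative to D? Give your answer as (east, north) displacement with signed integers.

Answer: A is at (east=-2, north=-4) relative to D.

Derivation:
Place D at the origin (east=0, north=0).
  C is 2 units north of D: delta (east=+0, north=+2); C at (east=0, north=2).
  B is 4 units southwest of C: delta (east=-4, north=-4); B at (east=-4, north=-2).
  A is 2 units southeast of B: delta (east=+2, north=-2); A at (east=-2, north=-4).
Therefore A relative to D: (east=-2, north=-4).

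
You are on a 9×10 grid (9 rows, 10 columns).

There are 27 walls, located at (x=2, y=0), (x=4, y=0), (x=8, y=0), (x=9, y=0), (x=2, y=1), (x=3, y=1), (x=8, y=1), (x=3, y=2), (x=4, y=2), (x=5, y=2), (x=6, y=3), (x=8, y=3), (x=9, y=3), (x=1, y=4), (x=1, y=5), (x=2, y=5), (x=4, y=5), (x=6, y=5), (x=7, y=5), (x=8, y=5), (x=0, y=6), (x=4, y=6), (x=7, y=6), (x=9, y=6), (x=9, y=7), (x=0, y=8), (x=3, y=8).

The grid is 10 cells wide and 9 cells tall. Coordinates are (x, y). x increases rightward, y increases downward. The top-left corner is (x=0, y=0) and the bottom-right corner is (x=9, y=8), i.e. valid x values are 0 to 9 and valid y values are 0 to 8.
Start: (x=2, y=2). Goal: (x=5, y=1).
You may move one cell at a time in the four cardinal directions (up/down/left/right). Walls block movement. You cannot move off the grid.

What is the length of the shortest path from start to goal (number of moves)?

Answer: Shortest path length: 12

Derivation:
BFS from (x=2, y=2) until reaching (x=5, y=1):
  Distance 0: (x=2, y=2)
  Distance 1: (x=1, y=2), (x=2, y=3)
  Distance 2: (x=1, y=1), (x=0, y=2), (x=1, y=3), (x=3, y=3), (x=2, y=4)
  Distance 3: (x=1, y=0), (x=0, y=1), (x=0, y=3), (x=4, y=3), (x=3, y=4)
  Distance 4: (x=0, y=0), (x=5, y=3), (x=0, y=4), (x=4, y=4), (x=3, y=5)
  Distance 5: (x=5, y=4), (x=0, y=5), (x=3, y=6)
  Distance 6: (x=6, y=4), (x=5, y=5), (x=2, y=6), (x=3, y=7)
  Distance 7: (x=7, y=4), (x=1, y=6), (x=5, y=6), (x=2, y=7), (x=4, y=7)
  Distance 8: (x=7, y=3), (x=8, y=4), (x=6, y=6), (x=1, y=7), (x=5, y=7), (x=2, y=8), (x=4, y=8)
  Distance 9: (x=7, y=2), (x=9, y=4), (x=0, y=7), (x=6, y=7), (x=1, y=8), (x=5, y=8)
  Distance 10: (x=7, y=1), (x=6, y=2), (x=8, y=2), (x=9, y=5), (x=7, y=7), (x=6, y=8)
  Distance 11: (x=7, y=0), (x=6, y=1), (x=9, y=2), (x=8, y=7), (x=7, y=8)
  Distance 12: (x=6, y=0), (x=5, y=1), (x=9, y=1), (x=8, y=6), (x=8, y=8)  <- goal reached here
One shortest path (12 moves): (x=2, y=2) -> (x=2, y=3) -> (x=3, y=3) -> (x=4, y=3) -> (x=5, y=3) -> (x=5, y=4) -> (x=6, y=4) -> (x=7, y=4) -> (x=7, y=3) -> (x=7, y=2) -> (x=6, y=2) -> (x=6, y=1) -> (x=5, y=1)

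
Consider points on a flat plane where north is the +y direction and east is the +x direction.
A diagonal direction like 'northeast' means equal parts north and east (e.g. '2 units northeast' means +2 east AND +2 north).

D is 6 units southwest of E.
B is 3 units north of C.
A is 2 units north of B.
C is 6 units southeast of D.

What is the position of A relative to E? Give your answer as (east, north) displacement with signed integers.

Place E at the origin (east=0, north=0).
  D is 6 units southwest of E: delta (east=-6, north=-6); D at (east=-6, north=-6).
  C is 6 units southeast of D: delta (east=+6, north=-6); C at (east=0, north=-12).
  B is 3 units north of C: delta (east=+0, north=+3); B at (east=0, north=-9).
  A is 2 units north of B: delta (east=+0, north=+2); A at (east=0, north=-7).
Therefore A relative to E: (east=0, north=-7).

Answer: A is at (east=0, north=-7) relative to E.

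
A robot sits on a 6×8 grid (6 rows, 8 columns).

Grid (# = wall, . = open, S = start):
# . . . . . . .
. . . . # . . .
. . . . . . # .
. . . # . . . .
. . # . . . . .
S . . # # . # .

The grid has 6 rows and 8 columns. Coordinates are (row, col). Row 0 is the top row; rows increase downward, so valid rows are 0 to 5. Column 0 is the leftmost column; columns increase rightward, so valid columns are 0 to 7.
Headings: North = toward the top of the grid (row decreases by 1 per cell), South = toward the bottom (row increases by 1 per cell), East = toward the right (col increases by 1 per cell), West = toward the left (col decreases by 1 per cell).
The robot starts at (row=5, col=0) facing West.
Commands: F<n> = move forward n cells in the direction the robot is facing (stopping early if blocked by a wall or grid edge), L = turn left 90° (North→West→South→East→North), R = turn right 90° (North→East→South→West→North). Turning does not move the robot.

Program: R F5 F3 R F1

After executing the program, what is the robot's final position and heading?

Answer: Final position: (row=1, col=1), facing East

Derivation:
Start: (row=5, col=0), facing West
  R: turn right, now facing North
  F5: move forward 4/5 (blocked), now at (row=1, col=0)
  F3: move forward 0/3 (blocked), now at (row=1, col=0)
  R: turn right, now facing East
  F1: move forward 1, now at (row=1, col=1)
Final: (row=1, col=1), facing East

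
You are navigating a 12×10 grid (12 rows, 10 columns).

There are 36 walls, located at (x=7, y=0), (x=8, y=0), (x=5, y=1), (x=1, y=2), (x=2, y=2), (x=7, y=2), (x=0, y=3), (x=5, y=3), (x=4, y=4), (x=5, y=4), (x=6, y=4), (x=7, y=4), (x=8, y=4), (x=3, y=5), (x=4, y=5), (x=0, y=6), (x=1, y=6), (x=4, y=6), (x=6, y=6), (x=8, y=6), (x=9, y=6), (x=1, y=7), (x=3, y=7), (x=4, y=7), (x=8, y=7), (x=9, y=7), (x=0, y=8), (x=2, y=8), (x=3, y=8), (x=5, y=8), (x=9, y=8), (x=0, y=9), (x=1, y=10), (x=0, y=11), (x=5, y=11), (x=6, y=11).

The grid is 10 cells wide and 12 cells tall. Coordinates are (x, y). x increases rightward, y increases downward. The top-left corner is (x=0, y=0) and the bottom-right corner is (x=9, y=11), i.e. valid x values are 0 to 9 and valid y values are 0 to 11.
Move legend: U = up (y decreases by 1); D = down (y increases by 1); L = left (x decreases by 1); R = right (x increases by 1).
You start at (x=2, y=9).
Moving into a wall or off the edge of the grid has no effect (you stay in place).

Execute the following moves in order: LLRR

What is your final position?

Start: (x=2, y=9)
  L (left): (x=2, y=9) -> (x=1, y=9)
  L (left): blocked, stay at (x=1, y=9)
  R (right): (x=1, y=9) -> (x=2, y=9)
  R (right): (x=2, y=9) -> (x=3, y=9)
Final: (x=3, y=9)

Answer: Final position: (x=3, y=9)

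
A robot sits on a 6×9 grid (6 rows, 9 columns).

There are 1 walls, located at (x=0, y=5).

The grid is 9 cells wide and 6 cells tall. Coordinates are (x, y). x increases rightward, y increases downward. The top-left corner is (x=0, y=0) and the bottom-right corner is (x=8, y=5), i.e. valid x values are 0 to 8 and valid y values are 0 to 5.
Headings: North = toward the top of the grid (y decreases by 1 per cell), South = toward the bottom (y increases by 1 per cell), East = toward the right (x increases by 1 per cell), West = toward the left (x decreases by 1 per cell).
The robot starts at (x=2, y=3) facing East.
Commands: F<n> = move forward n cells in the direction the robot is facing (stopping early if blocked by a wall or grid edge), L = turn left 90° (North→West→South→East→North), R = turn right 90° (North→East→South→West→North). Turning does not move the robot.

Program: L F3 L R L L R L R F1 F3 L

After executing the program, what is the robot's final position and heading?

Answer: Final position: (x=0, y=0), facing South

Derivation:
Start: (x=2, y=3), facing East
  L: turn left, now facing North
  F3: move forward 3, now at (x=2, y=0)
  L: turn left, now facing West
  R: turn right, now facing North
  L: turn left, now facing West
  L: turn left, now facing South
  R: turn right, now facing West
  L: turn left, now facing South
  R: turn right, now facing West
  F1: move forward 1, now at (x=1, y=0)
  F3: move forward 1/3 (blocked), now at (x=0, y=0)
  L: turn left, now facing South
Final: (x=0, y=0), facing South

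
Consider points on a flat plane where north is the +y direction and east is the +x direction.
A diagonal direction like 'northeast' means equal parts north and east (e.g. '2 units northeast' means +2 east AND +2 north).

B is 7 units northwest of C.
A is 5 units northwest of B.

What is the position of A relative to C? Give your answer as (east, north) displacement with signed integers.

Answer: A is at (east=-12, north=12) relative to C.

Derivation:
Place C at the origin (east=0, north=0).
  B is 7 units northwest of C: delta (east=-7, north=+7); B at (east=-7, north=7).
  A is 5 units northwest of B: delta (east=-5, north=+5); A at (east=-12, north=12).
Therefore A relative to C: (east=-12, north=12).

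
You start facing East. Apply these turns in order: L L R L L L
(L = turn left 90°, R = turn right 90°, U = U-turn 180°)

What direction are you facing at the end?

Answer: Final heading: East

Derivation:
Start: East
  L (left (90° counter-clockwise)) -> North
  L (left (90° counter-clockwise)) -> West
  R (right (90° clockwise)) -> North
  L (left (90° counter-clockwise)) -> West
  L (left (90° counter-clockwise)) -> South
  L (left (90° counter-clockwise)) -> East
Final: East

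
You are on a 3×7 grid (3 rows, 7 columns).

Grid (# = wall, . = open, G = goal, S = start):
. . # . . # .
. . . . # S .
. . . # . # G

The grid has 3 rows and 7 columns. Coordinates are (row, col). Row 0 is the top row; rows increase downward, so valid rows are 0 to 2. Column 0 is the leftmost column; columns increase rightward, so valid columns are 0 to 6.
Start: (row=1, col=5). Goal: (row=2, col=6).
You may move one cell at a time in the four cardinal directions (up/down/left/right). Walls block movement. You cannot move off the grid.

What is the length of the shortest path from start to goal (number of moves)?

BFS from (row=1, col=5) until reaching (row=2, col=6):
  Distance 0: (row=1, col=5)
  Distance 1: (row=1, col=6)
  Distance 2: (row=0, col=6), (row=2, col=6)  <- goal reached here
One shortest path (2 moves): (row=1, col=5) -> (row=1, col=6) -> (row=2, col=6)

Answer: Shortest path length: 2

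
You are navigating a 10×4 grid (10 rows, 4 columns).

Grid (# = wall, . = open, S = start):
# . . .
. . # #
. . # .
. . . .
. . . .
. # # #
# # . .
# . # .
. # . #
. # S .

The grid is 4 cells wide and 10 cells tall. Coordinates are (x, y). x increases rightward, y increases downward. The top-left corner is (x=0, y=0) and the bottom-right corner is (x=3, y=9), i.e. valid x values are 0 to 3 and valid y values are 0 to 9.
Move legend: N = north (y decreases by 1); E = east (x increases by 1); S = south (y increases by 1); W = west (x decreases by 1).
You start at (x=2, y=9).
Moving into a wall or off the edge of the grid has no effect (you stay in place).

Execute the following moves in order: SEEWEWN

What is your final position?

Answer: Final position: (x=2, y=8)

Derivation:
Start: (x=2, y=9)
  S (south): blocked, stay at (x=2, y=9)
  E (east): (x=2, y=9) -> (x=3, y=9)
  E (east): blocked, stay at (x=3, y=9)
  W (west): (x=3, y=9) -> (x=2, y=9)
  E (east): (x=2, y=9) -> (x=3, y=9)
  W (west): (x=3, y=9) -> (x=2, y=9)
  N (north): (x=2, y=9) -> (x=2, y=8)
Final: (x=2, y=8)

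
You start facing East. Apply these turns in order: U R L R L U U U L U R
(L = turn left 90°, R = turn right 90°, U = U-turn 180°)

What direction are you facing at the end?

Answer: Final heading: West

Derivation:
Start: East
  U (U-turn (180°)) -> West
  R (right (90° clockwise)) -> North
  L (left (90° counter-clockwise)) -> West
  R (right (90° clockwise)) -> North
  L (left (90° counter-clockwise)) -> West
  U (U-turn (180°)) -> East
  U (U-turn (180°)) -> West
  U (U-turn (180°)) -> East
  L (left (90° counter-clockwise)) -> North
  U (U-turn (180°)) -> South
  R (right (90° clockwise)) -> West
Final: West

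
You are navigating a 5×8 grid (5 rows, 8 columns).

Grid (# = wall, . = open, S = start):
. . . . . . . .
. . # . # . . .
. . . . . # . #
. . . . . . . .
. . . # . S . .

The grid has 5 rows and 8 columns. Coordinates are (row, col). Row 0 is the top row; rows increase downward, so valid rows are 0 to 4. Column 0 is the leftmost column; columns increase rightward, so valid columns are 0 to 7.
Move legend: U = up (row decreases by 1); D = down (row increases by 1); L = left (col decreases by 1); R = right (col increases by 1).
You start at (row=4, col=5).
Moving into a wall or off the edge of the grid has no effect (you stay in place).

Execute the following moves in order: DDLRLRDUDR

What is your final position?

Answer: Final position: (row=4, col=6)

Derivation:
Start: (row=4, col=5)
  D (down): blocked, stay at (row=4, col=5)
  D (down): blocked, stay at (row=4, col=5)
  L (left): (row=4, col=5) -> (row=4, col=4)
  R (right): (row=4, col=4) -> (row=4, col=5)
  L (left): (row=4, col=5) -> (row=4, col=4)
  R (right): (row=4, col=4) -> (row=4, col=5)
  D (down): blocked, stay at (row=4, col=5)
  U (up): (row=4, col=5) -> (row=3, col=5)
  D (down): (row=3, col=5) -> (row=4, col=5)
  R (right): (row=4, col=5) -> (row=4, col=6)
Final: (row=4, col=6)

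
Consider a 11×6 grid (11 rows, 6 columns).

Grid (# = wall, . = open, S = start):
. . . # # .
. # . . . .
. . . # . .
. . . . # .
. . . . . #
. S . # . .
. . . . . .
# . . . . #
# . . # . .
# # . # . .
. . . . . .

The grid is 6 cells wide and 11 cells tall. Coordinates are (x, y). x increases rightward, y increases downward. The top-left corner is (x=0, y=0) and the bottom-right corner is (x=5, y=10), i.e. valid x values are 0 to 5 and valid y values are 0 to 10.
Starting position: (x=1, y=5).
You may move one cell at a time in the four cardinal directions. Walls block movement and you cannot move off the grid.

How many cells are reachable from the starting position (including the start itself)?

Answer: Reachable cells: 52

Derivation:
BFS flood-fill from (x=1, y=5):
  Distance 0: (x=1, y=5)
  Distance 1: (x=1, y=4), (x=0, y=5), (x=2, y=5), (x=1, y=6)
  Distance 2: (x=1, y=3), (x=0, y=4), (x=2, y=4), (x=0, y=6), (x=2, y=6), (x=1, y=7)
  Distance 3: (x=1, y=2), (x=0, y=3), (x=2, y=3), (x=3, y=4), (x=3, y=6), (x=2, y=7), (x=1, y=8)
  Distance 4: (x=0, y=2), (x=2, y=2), (x=3, y=3), (x=4, y=4), (x=4, y=6), (x=3, y=7), (x=2, y=8)
  Distance 5: (x=0, y=1), (x=2, y=1), (x=4, y=5), (x=5, y=6), (x=4, y=7), (x=2, y=9)
  Distance 6: (x=0, y=0), (x=2, y=0), (x=3, y=1), (x=5, y=5), (x=4, y=8), (x=2, y=10)
  Distance 7: (x=1, y=0), (x=4, y=1), (x=5, y=8), (x=4, y=9), (x=1, y=10), (x=3, y=10)
  Distance 8: (x=5, y=1), (x=4, y=2), (x=5, y=9), (x=0, y=10), (x=4, y=10)
  Distance 9: (x=5, y=0), (x=5, y=2), (x=5, y=10)
  Distance 10: (x=5, y=3)
Total reachable: 52 (grid has 52 open cells total)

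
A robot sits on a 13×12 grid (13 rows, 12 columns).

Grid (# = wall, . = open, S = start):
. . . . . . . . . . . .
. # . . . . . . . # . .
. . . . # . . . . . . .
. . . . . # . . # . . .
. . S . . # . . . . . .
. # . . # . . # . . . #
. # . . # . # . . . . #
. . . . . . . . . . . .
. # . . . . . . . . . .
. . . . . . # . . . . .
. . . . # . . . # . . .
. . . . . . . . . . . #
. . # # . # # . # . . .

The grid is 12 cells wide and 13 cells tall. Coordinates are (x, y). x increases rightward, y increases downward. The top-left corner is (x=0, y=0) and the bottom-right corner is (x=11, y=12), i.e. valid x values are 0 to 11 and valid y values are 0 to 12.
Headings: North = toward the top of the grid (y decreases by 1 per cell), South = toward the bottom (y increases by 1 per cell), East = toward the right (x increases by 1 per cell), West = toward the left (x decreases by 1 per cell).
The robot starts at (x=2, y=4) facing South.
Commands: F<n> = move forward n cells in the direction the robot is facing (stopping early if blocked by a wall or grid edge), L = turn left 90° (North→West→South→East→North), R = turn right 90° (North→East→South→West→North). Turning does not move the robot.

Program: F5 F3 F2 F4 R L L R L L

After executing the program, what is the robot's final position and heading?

Answer: Final position: (x=2, y=11), facing North

Derivation:
Start: (x=2, y=4), facing South
  F5: move forward 5, now at (x=2, y=9)
  F3: move forward 2/3 (blocked), now at (x=2, y=11)
  F2: move forward 0/2 (blocked), now at (x=2, y=11)
  F4: move forward 0/4 (blocked), now at (x=2, y=11)
  R: turn right, now facing West
  L: turn left, now facing South
  L: turn left, now facing East
  R: turn right, now facing South
  L: turn left, now facing East
  L: turn left, now facing North
Final: (x=2, y=11), facing North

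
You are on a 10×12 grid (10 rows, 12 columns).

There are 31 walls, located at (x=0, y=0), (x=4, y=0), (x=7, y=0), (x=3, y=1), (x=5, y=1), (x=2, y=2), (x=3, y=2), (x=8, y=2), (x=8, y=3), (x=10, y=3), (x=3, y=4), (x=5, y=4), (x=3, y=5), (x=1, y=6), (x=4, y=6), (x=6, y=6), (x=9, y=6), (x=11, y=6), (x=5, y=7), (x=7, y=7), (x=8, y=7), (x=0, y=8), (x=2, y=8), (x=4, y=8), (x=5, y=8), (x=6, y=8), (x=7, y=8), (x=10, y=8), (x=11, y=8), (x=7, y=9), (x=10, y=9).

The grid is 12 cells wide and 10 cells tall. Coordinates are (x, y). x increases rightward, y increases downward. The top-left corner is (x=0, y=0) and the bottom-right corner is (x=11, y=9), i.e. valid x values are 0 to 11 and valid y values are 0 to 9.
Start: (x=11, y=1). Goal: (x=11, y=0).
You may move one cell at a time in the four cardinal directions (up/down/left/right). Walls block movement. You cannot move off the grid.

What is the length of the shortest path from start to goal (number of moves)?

BFS from (x=11, y=1) until reaching (x=11, y=0):
  Distance 0: (x=11, y=1)
  Distance 1: (x=11, y=0), (x=10, y=1), (x=11, y=2)  <- goal reached here
One shortest path (1 moves): (x=11, y=1) -> (x=11, y=0)

Answer: Shortest path length: 1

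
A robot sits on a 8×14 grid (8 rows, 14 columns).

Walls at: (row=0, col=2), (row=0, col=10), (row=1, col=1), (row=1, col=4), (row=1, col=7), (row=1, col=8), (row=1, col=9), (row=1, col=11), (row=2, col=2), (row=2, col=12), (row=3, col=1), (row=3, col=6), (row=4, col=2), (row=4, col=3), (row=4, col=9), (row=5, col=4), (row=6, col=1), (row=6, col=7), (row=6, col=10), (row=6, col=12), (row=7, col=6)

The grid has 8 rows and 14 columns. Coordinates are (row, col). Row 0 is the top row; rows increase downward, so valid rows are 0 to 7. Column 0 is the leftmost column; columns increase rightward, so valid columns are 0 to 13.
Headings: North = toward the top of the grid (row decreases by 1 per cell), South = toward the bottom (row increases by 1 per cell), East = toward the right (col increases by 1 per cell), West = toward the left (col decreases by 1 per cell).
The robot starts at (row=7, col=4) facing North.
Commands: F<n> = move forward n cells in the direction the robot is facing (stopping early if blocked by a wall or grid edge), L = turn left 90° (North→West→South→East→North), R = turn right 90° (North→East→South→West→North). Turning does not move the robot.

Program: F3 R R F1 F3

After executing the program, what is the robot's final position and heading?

Start: (row=7, col=4), facing North
  F3: move forward 1/3 (blocked), now at (row=6, col=4)
  R: turn right, now facing East
  R: turn right, now facing South
  F1: move forward 1, now at (row=7, col=4)
  F3: move forward 0/3 (blocked), now at (row=7, col=4)
Final: (row=7, col=4), facing South

Answer: Final position: (row=7, col=4), facing South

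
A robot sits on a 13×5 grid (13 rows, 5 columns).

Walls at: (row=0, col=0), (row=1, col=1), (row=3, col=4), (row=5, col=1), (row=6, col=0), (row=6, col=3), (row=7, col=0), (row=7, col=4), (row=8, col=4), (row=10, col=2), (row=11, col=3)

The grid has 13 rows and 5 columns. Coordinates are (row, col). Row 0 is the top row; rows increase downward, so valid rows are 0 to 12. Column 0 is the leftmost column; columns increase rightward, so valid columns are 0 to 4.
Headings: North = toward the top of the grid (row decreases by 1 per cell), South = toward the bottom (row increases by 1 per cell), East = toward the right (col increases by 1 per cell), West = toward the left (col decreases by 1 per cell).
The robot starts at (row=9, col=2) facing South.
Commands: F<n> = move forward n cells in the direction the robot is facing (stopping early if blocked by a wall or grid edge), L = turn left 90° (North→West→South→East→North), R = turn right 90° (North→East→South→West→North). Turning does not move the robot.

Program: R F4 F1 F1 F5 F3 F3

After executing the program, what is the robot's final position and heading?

Start: (row=9, col=2), facing South
  R: turn right, now facing West
  F4: move forward 2/4 (blocked), now at (row=9, col=0)
  F1: move forward 0/1 (blocked), now at (row=9, col=0)
  F1: move forward 0/1 (blocked), now at (row=9, col=0)
  F5: move forward 0/5 (blocked), now at (row=9, col=0)
  F3: move forward 0/3 (blocked), now at (row=9, col=0)
  F3: move forward 0/3 (blocked), now at (row=9, col=0)
Final: (row=9, col=0), facing West

Answer: Final position: (row=9, col=0), facing West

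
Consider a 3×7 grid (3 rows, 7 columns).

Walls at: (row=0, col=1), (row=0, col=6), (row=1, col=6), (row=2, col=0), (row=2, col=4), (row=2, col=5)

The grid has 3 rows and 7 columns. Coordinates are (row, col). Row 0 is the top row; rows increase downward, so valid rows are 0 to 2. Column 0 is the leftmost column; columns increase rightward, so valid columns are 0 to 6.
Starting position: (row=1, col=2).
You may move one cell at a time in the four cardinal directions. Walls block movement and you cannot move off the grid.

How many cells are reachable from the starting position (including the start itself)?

Answer: Reachable cells: 14

Derivation:
BFS flood-fill from (row=1, col=2):
  Distance 0: (row=1, col=2)
  Distance 1: (row=0, col=2), (row=1, col=1), (row=1, col=3), (row=2, col=2)
  Distance 2: (row=0, col=3), (row=1, col=0), (row=1, col=4), (row=2, col=1), (row=2, col=3)
  Distance 3: (row=0, col=0), (row=0, col=4), (row=1, col=5)
  Distance 4: (row=0, col=5)
Total reachable: 14 (grid has 15 open cells total)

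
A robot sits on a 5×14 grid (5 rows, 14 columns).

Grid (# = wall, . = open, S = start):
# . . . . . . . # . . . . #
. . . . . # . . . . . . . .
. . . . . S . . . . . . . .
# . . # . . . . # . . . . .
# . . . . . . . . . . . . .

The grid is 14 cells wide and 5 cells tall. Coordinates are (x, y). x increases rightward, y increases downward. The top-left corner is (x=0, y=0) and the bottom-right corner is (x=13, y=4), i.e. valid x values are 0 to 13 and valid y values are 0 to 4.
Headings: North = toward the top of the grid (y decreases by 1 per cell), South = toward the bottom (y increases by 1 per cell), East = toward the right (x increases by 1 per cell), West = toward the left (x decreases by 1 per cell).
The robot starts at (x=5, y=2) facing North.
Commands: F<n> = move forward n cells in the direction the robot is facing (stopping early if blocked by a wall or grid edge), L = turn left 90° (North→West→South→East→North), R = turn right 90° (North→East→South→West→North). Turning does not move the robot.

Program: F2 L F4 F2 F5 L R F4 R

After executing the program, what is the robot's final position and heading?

Start: (x=5, y=2), facing North
  F2: move forward 0/2 (blocked), now at (x=5, y=2)
  L: turn left, now facing West
  F4: move forward 4, now at (x=1, y=2)
  F2: move forward 1/2 (blocked), now at (x=0, y=2)
  F5: move forward 0/5 (blocked), now at (x=0, y=2)
  L: turn left, now facing South
  R: turn right, now facing West
  F4: move forward 0/4 (blocked), now at (x=0, y=2)
  R: turn right, now facing North
Final: (x=0, y=2), facing North

Answer: Final position: (x=0, y=2), facing North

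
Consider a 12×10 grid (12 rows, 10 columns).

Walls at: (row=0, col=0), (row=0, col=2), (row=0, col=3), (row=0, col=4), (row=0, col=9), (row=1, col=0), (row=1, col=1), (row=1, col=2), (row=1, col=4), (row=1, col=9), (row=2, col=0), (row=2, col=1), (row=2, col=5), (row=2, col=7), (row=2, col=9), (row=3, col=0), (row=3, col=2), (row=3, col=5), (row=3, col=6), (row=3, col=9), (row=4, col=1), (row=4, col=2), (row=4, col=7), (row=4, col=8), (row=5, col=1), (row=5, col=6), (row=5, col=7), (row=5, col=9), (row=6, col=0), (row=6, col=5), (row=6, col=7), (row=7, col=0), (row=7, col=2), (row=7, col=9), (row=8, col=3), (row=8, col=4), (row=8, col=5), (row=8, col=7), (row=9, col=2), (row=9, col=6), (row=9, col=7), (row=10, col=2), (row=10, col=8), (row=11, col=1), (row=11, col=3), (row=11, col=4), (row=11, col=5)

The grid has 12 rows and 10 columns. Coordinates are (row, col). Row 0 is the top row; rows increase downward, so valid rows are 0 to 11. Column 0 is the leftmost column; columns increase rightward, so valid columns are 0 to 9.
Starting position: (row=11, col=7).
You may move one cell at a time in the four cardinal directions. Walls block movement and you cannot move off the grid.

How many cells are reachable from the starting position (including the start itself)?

BFS flood-fill from (row=11, col=7):
  Distance 0: (row=11, col=7)
  Distance 1: (row=10, col=7), (row=11, col=6), (row=11, col=8)
  Distance 2: (row=10, col=6), (row=11, col=9)
  Distance 3: (row=10, col=5), (row=10, col=9)
  Distance 4: (row=9, col=5), (row=9, col=9), (row=10, col=4)
  Distance 5: (row=8, col=9), (row=9, col=4), (row=9, col=8), (row=10, col=3)
  Distance 6: (row=8, col=8), (row=9, col=3)
  Distance 7: (row=7, col=8)
  Distance 8: (row=6, col=8), (row=7, col=7)
  Distance 9: (row=5, col=8), (row=6, col=9), (row=7, col=6)
  Distance 10: (row=6, col=6), (row=7, col=5), (row=8, col=6)
  Distance 11: (row=7, col=4)
  Distance 12: (row=6, col=4), (row=7, col=3)
  Distance 13: (row=5, col=4), (row=6, col=3)
  Distance 14: (row=4, col=4), (row=5, col=3), (row=5, col=5), (row=6, col=2)
  Distance 15: (row=3, col=4), (row=4, col=3), (row=4, col=5), (row=5, col=2), (row=6, col=1)
  Distance 16: (row=2, col=4), (row=3, col=3), (row=4, col=6), (row=7, col=1)
  Distance 17: (row=2, col=3), (row=8, col=1)
  Distance 18: (row=1, col=3), (row=2, col=2), (row=8, col=0), (row=8, col=2), (row=9, col=1)
  Distance 19: (row=9, col=0), (row=10, col=1)
  Distance 20: (row=10, col=0)
  Distance 21: (row=11, col=0)
Total reachable: 55 (grid has 73 open cells total)

Answer: Reachable cells: 55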